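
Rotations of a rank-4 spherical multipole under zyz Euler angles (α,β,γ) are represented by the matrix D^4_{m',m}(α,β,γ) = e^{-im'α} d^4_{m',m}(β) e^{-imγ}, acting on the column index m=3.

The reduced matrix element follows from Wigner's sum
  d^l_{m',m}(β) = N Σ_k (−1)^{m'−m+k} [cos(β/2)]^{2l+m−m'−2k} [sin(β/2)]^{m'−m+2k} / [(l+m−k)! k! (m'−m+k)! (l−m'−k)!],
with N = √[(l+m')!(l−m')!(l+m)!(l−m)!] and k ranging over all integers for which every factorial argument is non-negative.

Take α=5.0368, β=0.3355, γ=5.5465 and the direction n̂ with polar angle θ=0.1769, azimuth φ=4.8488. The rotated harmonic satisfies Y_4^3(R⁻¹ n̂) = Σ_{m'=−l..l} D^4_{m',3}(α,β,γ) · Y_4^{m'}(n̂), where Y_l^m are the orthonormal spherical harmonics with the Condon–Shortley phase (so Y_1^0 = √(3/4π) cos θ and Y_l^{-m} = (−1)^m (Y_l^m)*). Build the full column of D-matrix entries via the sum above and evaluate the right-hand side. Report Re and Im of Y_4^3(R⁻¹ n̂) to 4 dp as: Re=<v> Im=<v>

Need the full column D^4_{m',3} for m'=−4..4 at α=5.0368, β=0.3355, γ=5.5465.
cos(β/2)=0.985963, sin(β/2)=0.166964
d^4_{-4,3}: single k=7 term ⇒ +0.000010;  D = -0.000009-0.000004i
d^4_{-3,3}: k∈[6..7] ⇒ +0.000147 -0.000001 = +0.000147;  D = +0.000006-0.000147i
d^4_{-2,3}: k∈[5..6] ⇒ +0.001396 -0.000013 = +0.001383;  D = +0.001328-0.000386i
d^4_{-1,3}: k∈[4..5] ⇒ +0.009715 -0.000167 = +0.009548;  D = +0.005447+0.007842i
d^4_{0,3}: k∈[3..4] ⇒ +0.051314 -0.001472 = +0.049843;  D = -0.029736+0.040001i
d^4_{1,3}: k∈[2..3] ⇒ +0.203274 -0.009715 = +0.193558;  D = -0.184044-0.059940i
d^4_{2,3}: k∈[1..2] ⇒ +0.565864 -0.048681 = +0.517183;  D = -0.004945-0.517159i
d^4_{3,3}: k∈[0..1] ⇒ +0.893068 -0.179271 = +0.713798;  D = +0.674358-0.233983i
d^4_{4,3}: single k=0 term ⇒ -0.427753;  D = -0.261716-0.338345i
Y_4^{m'}(θ=0.1769,φ=4.8488) and Σ D·Y over m':
  (-0.0000-0.0000i)·(+0.0004-0.0002i)  (+0.0000-0.0001i)·(-0.0027-0.0062i)  (+0.0013-0.0004i)·(-0.0577+0.0161i)  (+0.0054+0.0078i)·(+0.0422+0.3072i)  (-0.0297+0.0400i)·(+0.7188+0.0000i)  (-0.1840-0.0599i)·(-0.0422+0.3072i)  (-0.0049-0.5172i)·(-0.0577-0.0161i)  (+0.6744-0.2340i)·(+0.0027-0.0062i)  (-0.2617-0.3383i)·(+0.0004+0.0002i)
Y_4^3(R⁻¹ n̂) = -0.005176+0.001753i

Re=-0.0052 Im=0.0018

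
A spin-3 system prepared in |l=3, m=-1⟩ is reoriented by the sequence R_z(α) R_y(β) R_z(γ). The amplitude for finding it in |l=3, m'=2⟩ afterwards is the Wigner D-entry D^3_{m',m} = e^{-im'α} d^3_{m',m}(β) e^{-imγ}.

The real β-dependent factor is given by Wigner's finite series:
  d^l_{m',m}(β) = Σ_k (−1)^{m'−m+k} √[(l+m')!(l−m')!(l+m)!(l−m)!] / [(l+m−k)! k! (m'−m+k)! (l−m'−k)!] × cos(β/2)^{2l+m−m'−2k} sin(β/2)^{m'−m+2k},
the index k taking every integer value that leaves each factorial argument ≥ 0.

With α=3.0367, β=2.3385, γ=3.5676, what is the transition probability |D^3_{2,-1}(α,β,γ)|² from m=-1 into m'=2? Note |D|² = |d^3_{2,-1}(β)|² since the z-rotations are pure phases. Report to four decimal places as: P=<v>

P=0.2726

First d^3_{2,-1}(β=2.3385), then the phase factors e^{-i(2)α} and e^{-i(-1)γ}:
Half-angle: c=0.390842, s=0.920458. N=√(120·1·2·24)=75.894664
Admissible k: 0..1 (factorial args all ≥0)
  k=0: (−1)^3·75.8947/(12)·0.3908^3·0.9205^3 = -0.294473
  k=1: (−1)^4·75.8947/(24)·0.3908^1·0.9205^5 = +0.816621
d^3_{2,-1}(2.3385) = -0.294473 +0.816621 = +0.522148
|D^3_{2,-1}|² = |d^3_{2,-1}(β)|² = (+0.522148)² = 0.272639 (the z-rotation phases have unit modulus)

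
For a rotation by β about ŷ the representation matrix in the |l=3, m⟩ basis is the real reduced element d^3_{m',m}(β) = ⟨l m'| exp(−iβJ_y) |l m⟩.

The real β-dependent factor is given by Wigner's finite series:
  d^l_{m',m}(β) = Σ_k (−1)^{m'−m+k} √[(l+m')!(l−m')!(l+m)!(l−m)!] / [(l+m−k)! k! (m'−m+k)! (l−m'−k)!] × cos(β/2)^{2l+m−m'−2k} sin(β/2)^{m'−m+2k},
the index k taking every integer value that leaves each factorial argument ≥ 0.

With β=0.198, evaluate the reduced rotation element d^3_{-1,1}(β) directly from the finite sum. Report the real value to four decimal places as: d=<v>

d^3_{-1,1}(β=0.198) via Wigner's sum:
With c≡cos(β/2)=0.995104 and s≡sin(β/2)=0.098838, N=[2·24·24·2]^{1/2}=48.000000
The bounds max(0,m−m')=2 and min(l+m,l−m')=4 give 3 terms
  k=2: (−1)^0·48.0000/(8)·0.9951^4·0.0988^2 = +0.057475
  k=3: (−1)^1·48.0000/(6)·0.9951^2·0.0988^4 = -0.000756
  k=4: (−1)^2·48.0000/(48)·0.9951^0·0.0988^6 = +0.000001
d^3_{-1,1}(0.198) = +0.057475 -0.000756 +0.000001 = +0.056719

d=0.0567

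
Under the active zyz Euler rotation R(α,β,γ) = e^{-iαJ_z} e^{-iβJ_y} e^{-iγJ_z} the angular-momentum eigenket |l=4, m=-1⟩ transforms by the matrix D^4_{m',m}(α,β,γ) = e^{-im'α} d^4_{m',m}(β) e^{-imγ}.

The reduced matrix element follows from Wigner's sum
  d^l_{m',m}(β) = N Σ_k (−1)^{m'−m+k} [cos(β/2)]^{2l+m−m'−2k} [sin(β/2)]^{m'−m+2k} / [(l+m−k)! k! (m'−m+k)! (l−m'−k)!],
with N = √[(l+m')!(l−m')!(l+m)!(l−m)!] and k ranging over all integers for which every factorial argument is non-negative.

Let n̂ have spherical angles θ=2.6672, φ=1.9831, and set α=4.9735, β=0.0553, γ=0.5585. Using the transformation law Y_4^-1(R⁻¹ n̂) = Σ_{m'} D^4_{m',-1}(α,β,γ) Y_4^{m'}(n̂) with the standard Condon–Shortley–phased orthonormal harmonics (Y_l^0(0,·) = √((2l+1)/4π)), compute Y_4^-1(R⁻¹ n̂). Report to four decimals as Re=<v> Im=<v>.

Need the full column D^4_{m',-1} for m'=−4..4 at α=4.9735, β=0.0553, γ=0.5585.
cos(β/2)=0.999618, sin(β/2)=0.027646
d^4_{-4,-1}: single k=3 term ⇒ +0.000158;  D = -0.000005+0.000158i
d^4_{-3,-1}: k∈[2..3] ⇒ +0.006053 -0.000008 = +0.006045;  D = -0.005887+0.001372i
d^4_{-2,-1}: k∈[1..3] ⇒ +0.116981 -0.000447 +0.000000 = +0.116533;  D = -0.054851-0.102817i
d^4_{-1,-1}: k∈[0..3] ⇒ +0.996946 -0.011439 +0.000017 -0.000000 = +0.985525;  D = +0.720301-0.672626i
d^4_{0,-1}: k∈[0..3] ⇒ -0.123308 +0.000566 -0.000000 +0.000000 = -0.122743;  D = -0.104092-0.065043i
d^4_{1,-1}: k∈[0..3] ⇒ +0.007626 -0.000017 +0.000000 -0.000000 = +0.007608;  D = -0.002229+0.007274i
d^4_{2,-1}: k∈[0..2] ⇒ -0.000298 +0.000000 -0.000000 = -0.000298;  D = +0.000298+0.000011i
d^4_{3,-1}: k∈[0..1] ⇒ +0.000008 -0.000000 = +0.000008;  D = -0.000002-0.000008i
d^4_{4,-1}: single k=0 term ⇒ -0.000000;  D = -0.000000+0.000000i
Y_4^{m'}(θ=2.6672,φ=1.9831) and Σ D·Y over m':
  (-0.0000+0.0002i)·(-0.0015-0.0192i)  (-0.0059+0.0014i)·(-0.1003-0.0348i)  (-0.0549-0.1028i)·(-0.2151+0.2327i)  (+0.7203-0.6726i)·(+0.1956+0.4473i)  (-0.1041-0.0650i)·(+0.1245+0.0000i)  (-0.0022+0.0073i)·(-0.1956+0.4473i)  (+0.0003+0.0000i)·(-0.2151-0.2327i)  (-0.0000-0.0000i)·(+0.1003-0.0348i)  (-0.0000+0.0000i)·(-0.0015+0.0192i)
Y_4^-1(R⁻¹ n̂) = +0.462260+0.189410i

Re=0.4623 Im=0.1894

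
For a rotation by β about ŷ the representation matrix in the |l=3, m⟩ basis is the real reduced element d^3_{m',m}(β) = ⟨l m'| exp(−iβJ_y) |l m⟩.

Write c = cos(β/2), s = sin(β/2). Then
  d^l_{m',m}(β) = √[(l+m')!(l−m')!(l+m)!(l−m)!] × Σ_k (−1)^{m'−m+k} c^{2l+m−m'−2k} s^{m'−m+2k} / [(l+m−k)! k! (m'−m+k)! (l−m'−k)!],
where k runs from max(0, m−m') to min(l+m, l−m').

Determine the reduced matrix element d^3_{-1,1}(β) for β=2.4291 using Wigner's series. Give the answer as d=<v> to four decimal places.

d=0.0049

d^3_{-1,1}(β=2.4291) via Wigner's sum:
c=cos(2.4291/2)=0.348759, s=sin(2.4291/2)=0.937213; N=√[2·24·24·2]=48.000000
The bounds max(0,m−m')=2 and min(l+m,l−m')=4 give 3 terms
  k=2: (−1)^0·48.0000/(8)·0.3488^4·0.9372^2 = +0.077970
  k=3: (−1)^1·48.0000/(6)·0.3488^2·0.9372^4 = -0.750745
  k=4: (−1)^2·48.0000/(48)·0.3488^0·0.9372^6 = +0.677686
d^3_{-1,1}(2.4291) = +0.077970 -0.750745 +0.677686 = +0.004911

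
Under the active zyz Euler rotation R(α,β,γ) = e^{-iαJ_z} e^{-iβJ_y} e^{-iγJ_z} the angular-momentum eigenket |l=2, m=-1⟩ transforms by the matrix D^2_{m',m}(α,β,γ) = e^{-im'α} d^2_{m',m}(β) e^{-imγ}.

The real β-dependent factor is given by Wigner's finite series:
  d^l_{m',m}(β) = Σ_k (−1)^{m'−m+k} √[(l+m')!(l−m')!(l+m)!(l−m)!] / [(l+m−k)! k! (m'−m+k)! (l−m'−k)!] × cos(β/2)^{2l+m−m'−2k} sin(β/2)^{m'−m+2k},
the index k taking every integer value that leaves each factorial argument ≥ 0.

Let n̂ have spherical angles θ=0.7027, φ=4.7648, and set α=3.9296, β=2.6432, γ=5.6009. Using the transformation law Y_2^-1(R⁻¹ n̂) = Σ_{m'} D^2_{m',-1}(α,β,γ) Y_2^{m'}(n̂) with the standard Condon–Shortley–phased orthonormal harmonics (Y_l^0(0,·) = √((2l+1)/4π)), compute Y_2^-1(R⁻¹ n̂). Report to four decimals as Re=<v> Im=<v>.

Re=0.3151 Im=-0.0352

Need the full column D^2_{m',-1} for m'=−2..2 at α=3.9296, β=2.6432, γ=5.6009.
cos(β/2)=0.246625, sin(β/2)=0.969111
d^2_{-2,-1}: single k=1 term ⇒ +0.029075;  D = +0.018216+0.022661i
d^2_{-1,-1}: k∈[0..1] ⇒ +0.003700 -0.171373 = -0.167674;  D = +0.166738+0.017694i
d^2_{0,-1}: k∈[0..1] ⇒ -0.035609 +0.549836 = +0.514227;  D = +0.399109-0.324255i
d^2_{1,-1}: k∈[0..1] ⇒ +0.171373 -0.882052 = -0.710678;  D = +0.071306-0.707092i
d^2_{2,-1}: single k=0 term ⇒ -0.448940;  D = +0.284902+0.346955i
Y_2^{m'}(θ=0.7027,φ=4.7648) and Σ D·Y over m':
  (+0.0182+0.0227i)·(-0.1605+0.0169i)  (+0.1667+0.0177i)·(+0.0200+0.3805i)  (+0.3991-0.3243i)·(+0.2356+0.0000i)  (+0.0713-0.7071i)·(-0.0200+0.3805i)  (+0.2849+0.3470i)·(-0.1605-0.0169i)
Y_2^-1(R⁻¹ n̂) = +0.315070-0.035161i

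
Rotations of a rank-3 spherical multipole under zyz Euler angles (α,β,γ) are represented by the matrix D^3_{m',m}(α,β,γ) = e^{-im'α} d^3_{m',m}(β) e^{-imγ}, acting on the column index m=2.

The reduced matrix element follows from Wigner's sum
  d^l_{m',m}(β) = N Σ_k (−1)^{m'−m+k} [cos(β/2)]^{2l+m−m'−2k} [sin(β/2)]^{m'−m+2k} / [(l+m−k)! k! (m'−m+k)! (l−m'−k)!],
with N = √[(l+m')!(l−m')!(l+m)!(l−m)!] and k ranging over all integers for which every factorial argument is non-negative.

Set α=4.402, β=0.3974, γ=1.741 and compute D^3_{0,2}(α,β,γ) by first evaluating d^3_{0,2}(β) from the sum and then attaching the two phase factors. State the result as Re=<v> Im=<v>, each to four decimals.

Split into d^3_{0,2}(β=0.3974) × two z-phases.
c=cos(0.3974/2)=0.980324, s=sin(0.3974/2)=0.197395; N=√[6·6·120·1]=65.726707
Admissible k: 2..3 (factorial args all ≥0)
  k=2: (−1)^0·65.7267/(12)·0.9803^4·0.1974^2 = +0.197111
  k=3: (−1)^1·65.7267/(12)·0.9803^2·0.1974^4 = -0.007992
d^3_{0,2}(0.3974) = +0.197111 -0.007992 = +0.189120
Phases: e^{-i·(0)·4.402}=+1.000000+0.000000i, e^{-i·(2)·1.741}=-0.942619+0.333871i ⇒ D=-0.178268+0.063142i

Re=-0.1783 Im=0.0631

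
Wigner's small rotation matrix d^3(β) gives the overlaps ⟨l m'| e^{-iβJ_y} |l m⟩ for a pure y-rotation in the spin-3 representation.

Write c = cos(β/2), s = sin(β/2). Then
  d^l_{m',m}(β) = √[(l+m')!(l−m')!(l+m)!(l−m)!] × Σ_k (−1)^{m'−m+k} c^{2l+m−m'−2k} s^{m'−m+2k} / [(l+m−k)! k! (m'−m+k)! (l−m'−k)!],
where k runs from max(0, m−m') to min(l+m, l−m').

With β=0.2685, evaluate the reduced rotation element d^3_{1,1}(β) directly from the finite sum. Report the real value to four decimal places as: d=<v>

d=0.8109

d^3_{1,1}(β=0.2685) via Wigner's sum:
With c≡cos(β/2)=0.991002 and s≡sin(β/2)=0.133847, N=[24·2·24·2]^{1/2}=48.000000
Admissible k: 0..2 (factorial args all ≥0)
  k=0: (−1)^0·48.0000/(48)·0.9910^6·0.1338^0 = +0.947212
  k=1: (−1)^1·48.0000/(6)·0.9910^4·0.1338^2 = -0.138231
  k=2: (−1)^2·48.0000/(8)·0.9910^2·0.1338^4 = +0.001891
d^3_{1,1}(0.2685) = +0.947212 -0.138231 +0.001891 = +0.810872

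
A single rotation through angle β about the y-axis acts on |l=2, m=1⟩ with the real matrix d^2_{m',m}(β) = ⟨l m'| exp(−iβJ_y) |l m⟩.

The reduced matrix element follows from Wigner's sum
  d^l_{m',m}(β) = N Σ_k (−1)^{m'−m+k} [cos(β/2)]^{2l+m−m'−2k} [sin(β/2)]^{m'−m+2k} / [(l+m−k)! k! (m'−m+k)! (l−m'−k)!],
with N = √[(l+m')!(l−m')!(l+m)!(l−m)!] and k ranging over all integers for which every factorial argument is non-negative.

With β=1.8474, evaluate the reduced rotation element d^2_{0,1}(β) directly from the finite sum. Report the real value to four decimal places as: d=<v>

d^2_{0,1}(β=1.8474) via Wigner's sum:
c=cos(1.8474/2)=0.602872, s=sin(1.8474/2)=0.797838; N=√[2·2·6·1]=4.898979
The bounds max(0,m−m')=1 and min(l+m,l−m')=2 give 2 terms
  k=1: (−1)^0·4.8990/(2)·0.6029^3·0.7978^1 = +0.428219
  k=2: (−1)^1·4.8990/(2)·0.6029^1·0.7978^3 = -0.749971
d^2_{0,1}(1.8474) = +0.428219 -0.749971 = -0.321752

d=-0.3218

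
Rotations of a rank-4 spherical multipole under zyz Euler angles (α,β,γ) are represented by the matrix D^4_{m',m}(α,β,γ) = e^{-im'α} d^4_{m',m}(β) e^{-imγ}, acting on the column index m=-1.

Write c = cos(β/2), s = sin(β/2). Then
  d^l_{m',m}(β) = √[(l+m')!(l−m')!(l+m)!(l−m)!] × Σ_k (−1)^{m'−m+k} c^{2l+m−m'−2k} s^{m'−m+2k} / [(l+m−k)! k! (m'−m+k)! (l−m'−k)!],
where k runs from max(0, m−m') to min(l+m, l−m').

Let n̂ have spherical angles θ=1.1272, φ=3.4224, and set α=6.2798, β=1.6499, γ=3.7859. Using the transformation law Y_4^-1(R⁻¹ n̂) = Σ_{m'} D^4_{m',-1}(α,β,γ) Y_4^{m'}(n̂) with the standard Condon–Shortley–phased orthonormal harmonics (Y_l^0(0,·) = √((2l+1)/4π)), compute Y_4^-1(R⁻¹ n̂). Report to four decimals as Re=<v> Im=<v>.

Need the full column D^4_{m',-1} for m'=−4..4 at α=6.2798, β=1.6499, γ=3.7859.
cos(β/2)=0.678594, sin(β/2)=0.734514
d^4_{-4,-1}: single k=3 term ⇒ +0.426720;  D = -0.344609-0.251664i
d^4_{-3,-1}: k∈[2..3] ⇒ +0.418147 -0.816504 = -0.398357;  D = +0.320906+0.236024i
d^4_{-2,-1}: k∈[1..3] ⇒ +0.206493 -1.209638 +0.944810 = -0.058335;  D = +0.046876+0.034722i
d^4_{-1,-1}: k∈[0..3] ⇒ +0.044965 -0.790224 +1.851657 -0.723135 = +0.383263;  D = -0.307202-0.229166i
d^4_{0,-1}: k∈[0..3] ⇒ -0.217663 +1.530084 -1.792651 +0.350046 = -0.130183;  D = +0.104084+0.078194i
d^4_{1,-1}: k∈[0..3] ⇒ +0.526816 -1.851657 +1.084703 -0.084723 = -0.324861;  D = +0.259069+0.196004i
d^4_{2,-1}: k∈[0..2] ⇒ -0.806425 +1.417215 -0.332083 = +0.278707;  D = -0.221692-0.168909i
d^4_{3,-1}: k∈[0..1] ⇒ +0.816504 -0.573971 = +0.242533;  D = -0.192420-0.147638i
d^4_{4,-1}: single k=0 term ⇒ -0.499946;  D = +0.395612+0.305675i
Y_4^{m'}(θ=1.1272,φ=3.4224) and Σ D·Y over m':
  (-0.3446-0.2517i)·(+0.1275-0.2655i)  (+0.3209+0.2360i)·(-0.2635+0.2954i)  (+0.0469+0.0347i)·(+0.0669-0.0421i)  (-0.3072-0.2292i)·(+0.3014-0.0869i)  (+0.1041+0.0782i)·(-0.1416+0.0000i)  (+0.2591+0.1960i)·(-0.3014-0.0869i)  (-0.2217-0.1689i)·(+0.0669+0.0421i)  (-0.1924-0.1476i)·(+0.2635+0.2954i)  (+0.3956+0.3057i)·(+0.1275+0.2655i)
Y_4^-1(R⁻¹ n̂) = -0.494268-0.015029i

Re=-0.4943 Im=-0.0150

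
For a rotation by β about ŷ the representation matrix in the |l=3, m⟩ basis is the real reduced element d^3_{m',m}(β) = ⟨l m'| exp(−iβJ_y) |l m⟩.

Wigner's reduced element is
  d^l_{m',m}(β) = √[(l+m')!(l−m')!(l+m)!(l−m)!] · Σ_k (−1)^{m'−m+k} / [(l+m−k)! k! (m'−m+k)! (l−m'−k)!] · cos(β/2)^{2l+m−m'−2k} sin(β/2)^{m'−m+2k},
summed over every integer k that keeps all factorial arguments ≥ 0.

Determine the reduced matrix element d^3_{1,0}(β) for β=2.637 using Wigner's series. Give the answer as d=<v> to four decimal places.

d=-0.5927

d^3_{1,0}(β=2.637) via Wigner's sum:
With c≡cos(β/2)=0.249628 and s≡sin(β/2)=0.968342, N=[24·2·6·6]^{1/2}=41.569219
The bounds max(0,m−m')=0 and min(l+m,l−m')=2 give 3 terms
  k=0: (−1)^1·41.5692/(12)·0.2496^5·0.9683^1 = -0.003252
  k=1: (−1)^2·41.5692/(4)·0.2496^3·0.9683^3 = +0.146784
  k=2: (−1)^3·41.5692/(12)·0.2496^1·0.9683^5 = -0.736254
d^3_{1,0}(2.637) = -0.003252 +0.146784 -0.736254 = -0.592721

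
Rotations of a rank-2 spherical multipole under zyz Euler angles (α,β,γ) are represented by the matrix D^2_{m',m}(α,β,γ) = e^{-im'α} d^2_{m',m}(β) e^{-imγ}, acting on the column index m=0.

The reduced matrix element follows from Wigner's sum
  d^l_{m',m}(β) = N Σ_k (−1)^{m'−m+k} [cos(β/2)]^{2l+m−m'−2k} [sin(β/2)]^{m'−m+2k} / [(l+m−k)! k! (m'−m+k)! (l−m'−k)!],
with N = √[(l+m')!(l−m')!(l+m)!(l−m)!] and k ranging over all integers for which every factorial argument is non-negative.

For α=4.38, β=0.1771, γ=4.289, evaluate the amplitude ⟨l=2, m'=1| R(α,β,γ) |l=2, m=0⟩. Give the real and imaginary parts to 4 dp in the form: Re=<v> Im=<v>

First d^2_{1,0}(β=0.1771), then the phase factors e^{-i(1)α} and e^{-i(0)γ}:
With c≡cos(β/2)=0.996082 and s≡sin(β/2)=0.088434, N=[6·1·2·2]^{1/2}=4.898979
k: max(0,(0)−(1))=0 … min(2+(0),2−(1))=1
  k=0: (−1)^1·4.8990/(2)·0.9961^3·0.0884^1 = -0.214083
  k=1: (−1)^2·4.8990/(2)·0.9961^1·0.0884^3 = +0.001687
d^2_{1,0}(0.1771) = -0.214083 +0.001687 = -0.212395
Attach z-rotation phases: D = e^{-i(1)(4.38)}·(-0.212395)·e^{-i(0)(4.289)} = +0.069305-0.200770i

Re=0.0693 Im=-0.2008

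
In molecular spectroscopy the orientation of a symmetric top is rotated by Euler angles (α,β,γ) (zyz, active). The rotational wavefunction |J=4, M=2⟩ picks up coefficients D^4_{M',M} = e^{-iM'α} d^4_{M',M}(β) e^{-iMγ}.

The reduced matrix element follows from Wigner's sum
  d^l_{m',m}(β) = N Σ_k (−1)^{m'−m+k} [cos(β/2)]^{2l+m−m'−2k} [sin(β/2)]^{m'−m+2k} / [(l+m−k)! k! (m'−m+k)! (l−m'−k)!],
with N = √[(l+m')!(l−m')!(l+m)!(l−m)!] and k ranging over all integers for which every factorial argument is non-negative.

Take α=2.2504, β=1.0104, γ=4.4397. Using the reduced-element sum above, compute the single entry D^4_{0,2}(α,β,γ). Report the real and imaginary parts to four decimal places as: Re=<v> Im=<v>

First d^4_{0,2}(β=1.0104), then the phase factors e^{-i(0)α} and e^{-i(2)γ}:
c=cos(1.0104/2)=0.875078, s=sin(1.0104/2)=0.483982; N=√[24·24·720·2]=910.735966
The bounds max(0,m−m')=2 and min(l+m,l−m')=4 give 3 terms
  k=2: (−1)^0·910.7360/(96)·0.8751^6·0.4840^2 = +0.997838
  k=3: (−1)^1·910.7360/(36)·0.8751^4·0.4840^4 = -0.813945
  k=4: (−1)^2·910.7360/(96)·0.8751^2·0.4840^6 = +0.093367
d^4_{0,2}(1.0104) = +0.997838 -0.813945 +0.093367 = +0.277260
Phases: e^{-i·(0)·2.2504}=+1.000000+0.000000i, e^{-i·(2)·4.4397}=-0.854931-0.518741i ⇒ D=-0.237039-0.143826i

Re=-0.2370 Im=-0.1438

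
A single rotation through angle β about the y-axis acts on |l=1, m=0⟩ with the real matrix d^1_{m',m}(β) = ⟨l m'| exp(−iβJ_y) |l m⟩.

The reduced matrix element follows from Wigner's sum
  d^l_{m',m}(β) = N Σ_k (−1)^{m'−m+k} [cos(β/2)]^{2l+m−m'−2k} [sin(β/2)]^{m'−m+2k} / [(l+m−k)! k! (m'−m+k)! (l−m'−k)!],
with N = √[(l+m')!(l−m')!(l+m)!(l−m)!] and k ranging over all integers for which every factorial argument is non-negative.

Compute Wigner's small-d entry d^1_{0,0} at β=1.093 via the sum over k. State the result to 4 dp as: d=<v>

d^1_{0,0}(β=1.093) via Wigner's sum:
c=cos(1.093/2)=0.854349, s=sin(1.093/2)=0.519700; N=√[1·1·1·1]=1.000000
k∈{0,1} keeps every argument non-negative
  k=0: (−1)^0·1.0000/(1)·0.8543^2·0.5197^0 = +0.729912
  k=1: (−1)^1·1.0000/(1)·0.8543^0·0.5197^2 = -0.270088
d^1_{0,0}(1.093) = +0.729912 -0.270088 = +0.459823

d=0.4598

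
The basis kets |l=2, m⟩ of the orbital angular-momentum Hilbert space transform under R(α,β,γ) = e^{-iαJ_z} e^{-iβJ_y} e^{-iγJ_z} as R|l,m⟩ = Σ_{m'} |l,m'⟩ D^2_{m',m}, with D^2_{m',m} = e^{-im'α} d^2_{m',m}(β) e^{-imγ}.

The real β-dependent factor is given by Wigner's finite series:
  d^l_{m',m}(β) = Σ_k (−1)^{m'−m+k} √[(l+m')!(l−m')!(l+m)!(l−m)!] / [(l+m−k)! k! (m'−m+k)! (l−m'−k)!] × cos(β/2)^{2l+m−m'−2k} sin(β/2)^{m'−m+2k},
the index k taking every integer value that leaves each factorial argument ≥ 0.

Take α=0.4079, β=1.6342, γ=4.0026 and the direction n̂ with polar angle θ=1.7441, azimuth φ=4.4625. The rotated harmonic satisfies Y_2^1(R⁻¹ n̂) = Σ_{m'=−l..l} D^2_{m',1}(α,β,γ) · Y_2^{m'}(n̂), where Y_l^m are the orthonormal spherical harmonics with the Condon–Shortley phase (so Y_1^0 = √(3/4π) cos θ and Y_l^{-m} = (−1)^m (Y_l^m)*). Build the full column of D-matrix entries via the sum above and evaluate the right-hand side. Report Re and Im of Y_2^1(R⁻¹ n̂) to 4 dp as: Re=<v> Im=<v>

Re=0.2071 Im=0.3043

Need the full column D^2_{m',1} for m'=−2..2 at α=0.4079, β=1.6342, γ=4.0026.
cos(β/2)=0.684339, sin(β/2)=0.729164
d^2_{-2,1}: single k=3 term ⇒ +0.530612;  D = -0.530070+0.023979i
d^2_{-1,1}: k∈[2..3] ⇒ +0.746989 -0.282684 = +0.464305;  D = -0.417452+0.203255i
d^2_{0,1}: k∈[1..2] ⇒ +0.572419 -0.649865 = -0.077445;  D = +0.050469-0.058742i
d^2_{1,1}: k∈[0..1] ⇒ +0.219323 -0.746989 = -0.527666;  D = +0.156888-0.503803i
d^2_{2,1}: single k=0 term ⇒ -0.467378;  D = -0.049455-0.464755i
Y_2^{m'}(θ=1.7441,φ=4.4625) and Σ D·Y over m':
  (-0.5301+0.0240i)·(-0.3289-0.1796i)  (-0.4175+0.2033i)·(+0.0325-0.1271i)  (+0.0505-0.0587i)·(-0.2873+0.0000i)  (+0.1569-0.5038i)·(-0.0325-0.1271i)  (-0.0495-0.4648i)·(-0.3289+0.1796i)
Y_2^1(R⁻¹ n̂) = +0.207066+0.304263i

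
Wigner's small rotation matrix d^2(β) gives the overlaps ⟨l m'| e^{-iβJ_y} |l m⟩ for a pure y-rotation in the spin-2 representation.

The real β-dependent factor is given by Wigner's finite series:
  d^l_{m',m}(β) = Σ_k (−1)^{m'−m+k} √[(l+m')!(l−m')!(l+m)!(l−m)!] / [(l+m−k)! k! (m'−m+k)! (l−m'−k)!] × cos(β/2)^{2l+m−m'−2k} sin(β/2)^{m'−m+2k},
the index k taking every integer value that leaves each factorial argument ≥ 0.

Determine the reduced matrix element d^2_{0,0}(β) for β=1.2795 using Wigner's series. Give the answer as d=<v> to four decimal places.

d=-0.3763

d^2_{0,0}(β=1.2795) via Wigner's sum:
c=cos(1.2795/2)=0.802245, s=sin(1.2795/2)=0.596995; N=√[2·2·2·2]=4.000000
k∈{0,1,2} keeps every argument non-negative
  k=0: (−1)^0·4.0000/(4)·0.8022^4·0.5970^0 = +0.414217
  k=1: (−1)^1·4.0000/(1)·0.8022^2·0.5970^2 = -0.917520
  k=2: (−1)^2·4.0000/(4)·0.8022^0·0.5970^4 = +0.127023
d^2_{0,0}(1.2795) = +0.414217 -0.917520 +0.127023 = -0.376279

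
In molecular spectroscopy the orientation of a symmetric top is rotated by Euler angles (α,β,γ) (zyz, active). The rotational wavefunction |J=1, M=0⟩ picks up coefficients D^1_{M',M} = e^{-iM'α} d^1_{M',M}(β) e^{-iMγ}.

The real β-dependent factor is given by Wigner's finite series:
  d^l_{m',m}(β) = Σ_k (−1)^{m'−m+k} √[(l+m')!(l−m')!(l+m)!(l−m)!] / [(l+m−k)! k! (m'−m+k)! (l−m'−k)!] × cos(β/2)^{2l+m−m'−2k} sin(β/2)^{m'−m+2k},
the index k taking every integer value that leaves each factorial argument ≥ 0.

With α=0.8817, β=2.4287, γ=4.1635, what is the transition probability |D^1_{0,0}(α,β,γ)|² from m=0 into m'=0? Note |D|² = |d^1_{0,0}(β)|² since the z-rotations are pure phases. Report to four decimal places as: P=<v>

P=0.5723

D^1_{0,0}(0.8817,2.4287,4.1635) = e^{-i·0·0.8817}·d^1_{0,0}(2.4287)·e^{-i·0·4.1635}. Compute d first:
c=cos(2.4287/2)=0.348946, s=sin(2.4287/2)=0.937143; N=√[1·1·1·1]=1.000000
Admissible k: 0..1 (factorial args all ≥0)
  k=0: (−1)^0·1.0000/(1)·0.3489^2·0.9371^0 = +0.121763
  k=1: (−1)^1·1.0000/(1)·0.3489^0·0.9371^2 = -0.878237
d^1_{0,0}(2.4287) = +0.121763 -0.878237 = -0.756473
|D^1_{0,0}|² = |d^1_{0,0}(β)|² = (-0.756473)² = 0.572252 (the z-rotation phases have unit modulus)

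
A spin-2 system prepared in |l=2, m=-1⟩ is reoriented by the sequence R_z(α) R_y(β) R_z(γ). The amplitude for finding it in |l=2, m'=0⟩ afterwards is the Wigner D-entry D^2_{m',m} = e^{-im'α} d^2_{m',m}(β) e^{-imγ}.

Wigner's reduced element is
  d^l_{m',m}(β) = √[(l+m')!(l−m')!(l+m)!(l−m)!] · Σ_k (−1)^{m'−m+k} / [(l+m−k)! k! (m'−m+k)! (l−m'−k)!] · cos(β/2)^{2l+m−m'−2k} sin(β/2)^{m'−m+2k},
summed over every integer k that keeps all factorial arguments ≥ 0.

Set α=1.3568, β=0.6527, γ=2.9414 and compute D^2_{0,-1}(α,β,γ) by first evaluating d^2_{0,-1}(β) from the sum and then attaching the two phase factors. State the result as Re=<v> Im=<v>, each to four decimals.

Re=0.5791 Im=-0.1175

First d^2_{0,-1}(β=0.6527), then the phase factors e^{-i(0)α} and e^{-i(-1)γ}:
With c≡cos(β/2)=0.947219 and s≡sin(β/2)=0.320588, N=[2·2·1·6]^{1/2}=4.898979
k: max(0,(-1)−(0))=0 … min(2+(-1),2−(0))=1
  k=0: (−1)^1·4.8990/(2)·0.9472^3·0.3206^1 = -0.667381
  k=1: (−1)^2·4.8990/(2)·0.9472^1·0.3206^3 = +0.076448
d^2_{0,-1}(0.6527) = -0.667381 +0.076448 = -0.590932
Phases: e^{-i·(0)·1.3568}=+1.000000+0.000000i, e^{-i·(-1)·2.9414}=-0.980028+0.198858i ⇒ D=+0.579130-0.117512i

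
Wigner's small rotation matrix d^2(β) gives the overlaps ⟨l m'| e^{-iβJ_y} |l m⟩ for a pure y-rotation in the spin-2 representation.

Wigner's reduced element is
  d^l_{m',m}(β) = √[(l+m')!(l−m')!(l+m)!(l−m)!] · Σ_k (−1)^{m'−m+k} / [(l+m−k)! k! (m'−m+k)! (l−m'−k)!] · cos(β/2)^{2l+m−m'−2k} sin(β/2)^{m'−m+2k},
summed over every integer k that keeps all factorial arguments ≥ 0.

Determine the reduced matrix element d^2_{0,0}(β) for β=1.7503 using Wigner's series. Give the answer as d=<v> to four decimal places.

d^2_{0,0}(β=1.7503) via Wigner's sum:
c=cos(1.7503/2)=0.640882, s=sin(1.7503/2)=0.767640; N=√[2·2·2·2]=4.000000
k∈{0,1,2} keeps every argument non-negative
  k=0: (−1)^0·4.0000/(4)·0.6409^4·0.7676^0 = +0.168699
  k=1: (−1)^1·4.0000/(1)·0.6409^2·0.7676^2 = -0.968123
  k=2: (−1)^2·4.0000/(4)·0.6409^0·0.7676^4 = +0.347240
d^2_{0,0}(1.7503) = +0.168699 -0.968123 +0.347240 = -0.452185

d=-0.4522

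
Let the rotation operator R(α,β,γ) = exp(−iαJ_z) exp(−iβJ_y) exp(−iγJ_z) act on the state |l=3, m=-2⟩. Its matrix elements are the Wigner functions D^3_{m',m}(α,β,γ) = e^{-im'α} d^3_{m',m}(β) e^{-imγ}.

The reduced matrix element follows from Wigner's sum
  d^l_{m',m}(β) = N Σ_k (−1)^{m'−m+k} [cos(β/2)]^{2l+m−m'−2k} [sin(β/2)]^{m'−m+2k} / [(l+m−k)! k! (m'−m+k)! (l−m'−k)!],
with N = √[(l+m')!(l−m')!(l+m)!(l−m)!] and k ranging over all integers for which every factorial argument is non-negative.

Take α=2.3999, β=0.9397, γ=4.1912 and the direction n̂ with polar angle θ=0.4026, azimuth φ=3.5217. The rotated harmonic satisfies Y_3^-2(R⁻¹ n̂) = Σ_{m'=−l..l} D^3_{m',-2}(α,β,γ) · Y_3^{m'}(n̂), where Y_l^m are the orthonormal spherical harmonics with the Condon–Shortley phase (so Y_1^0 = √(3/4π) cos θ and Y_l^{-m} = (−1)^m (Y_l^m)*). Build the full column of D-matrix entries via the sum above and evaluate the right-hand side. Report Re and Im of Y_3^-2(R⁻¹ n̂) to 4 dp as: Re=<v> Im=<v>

Re=-0.3733 Im=0.0140

Need the full column D^3_{m',-2} for m'=−3..3 at α=2.3999, β=0.9397, γ=4.1912.
cos(β/2)=0.891636, sin(β/2)=0.452753
d^3_{-3,-2}: single k=1 term ⇒ +0.624993;  D = -0.620049+0.078456i
d^3_{-2,-2}: k∈[0..1] ⇒ +0.502489 -0.647802 = -0.145314;  D = -0.118619-0.083939i
d^3_{-1,-2}: k∈[0..1] ⇒ -0.806862 +0.416079 = -0.390783;  D = +0.082714+0.381929i
d^3_{0,-2}: k∈[0..1] ⇒ +0.709632 -0.182970 = +0.526662;  D = -0.265526+0.454828i
d^3_{1,-2}: k∈[0..1] ⇒ -0.416079 +0.053640 = -0.362439;  D = -0.346177+0.107345i
d^3_{2,-2}: k∈[0..1] ⇒ +0.167028 -0.008613 = +0.158415;  D = -0.143258-0.067619i
d^3_{3,-2}: single k=0 term ⇒ -0.041550;  D = -0.015724-0.038460i
Y_3^{m'}(θ=0.4026,φ=3.5217) and Σ D·Y over m':
  (-0.6200+0.0785i)·(-0.0105+0.0228i)  (-0.1186-0.0839i)·(+0.1046-0.0995i)  (+0.0827+0.3819i)·(-0.3801+0.1519i)  (-0.2655+0.4548i)·(+0.4231+0.0000i)  (-0.3462+0.1073i)·(+0.3801+0.1519i)  (-0.1433-0.0676i)·(+0.1046+0.0995i)  (-0.0157-0.0385i)·(+0.0105+0.0228i)
Y_3^-2(R⁻¹ n̂) = -0.373275+0.014049i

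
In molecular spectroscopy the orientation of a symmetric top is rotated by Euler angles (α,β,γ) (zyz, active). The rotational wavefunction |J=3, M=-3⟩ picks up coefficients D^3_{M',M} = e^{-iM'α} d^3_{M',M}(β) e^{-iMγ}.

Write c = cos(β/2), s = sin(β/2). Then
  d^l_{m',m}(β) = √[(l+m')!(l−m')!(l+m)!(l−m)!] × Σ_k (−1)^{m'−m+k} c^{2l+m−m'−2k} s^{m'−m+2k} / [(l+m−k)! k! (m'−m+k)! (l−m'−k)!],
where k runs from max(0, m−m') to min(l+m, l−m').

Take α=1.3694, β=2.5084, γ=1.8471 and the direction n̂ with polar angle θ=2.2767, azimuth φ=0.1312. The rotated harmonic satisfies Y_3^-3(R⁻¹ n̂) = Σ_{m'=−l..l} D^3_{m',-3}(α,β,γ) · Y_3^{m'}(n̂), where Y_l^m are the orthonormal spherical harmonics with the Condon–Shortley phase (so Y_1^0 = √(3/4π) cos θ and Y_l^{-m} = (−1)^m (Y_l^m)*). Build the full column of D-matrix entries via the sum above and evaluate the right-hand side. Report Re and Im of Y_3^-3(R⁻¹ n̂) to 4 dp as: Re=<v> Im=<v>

Re=-0.1702 Im=-0.0135

Need the full column D^3_{m',-3} for m'=−3..3 at α=1.3694, β=2.5084, γ=1.8471.
cos(β/2)=0.311334, sin(β/2)=0.950301
d^3_{-3,-3}: single k=0 term ⇒ +0.000911;  D = -0.000888-0.000203i
d^3_{-2,-3}: single k=0 term ⇒ -0.006809;  D = +0.002814-0.006200i
d^3_{-1,-3}: single k=0 term ⇒ +0.032860;  D = +0.026600+0.019293i
d^3_{0,-3}: single k=0 term ⇒ -0.115818;  D = -0.085381+0.078256i
d^3_{1,-3}: single k=0 term ⇒ +0.306156;  D = -0.157534-0.262515i
d^3_{2,-3}: single k=0 term ⇒ -0.591027;  D = +0.557372-0.196594i
d^3_{3,-3}: single k=0 term ⇒ +0.736489;  D = +0.101092+0.729518i
Y_3^{m'}(θ=2.2767,φ=0.1312) and Σ D·Y over m':
  (-0.0009-0.0002i)·(+0.1698-0.0705i)  (+0.0028-0.0062i)·(-0.3708+0.0996i)  (+0.0266+0.0193i)·(+0.2692-0.0355i)  (-0.0854+0.0783i)·(+0.2169+0.0000i)  (-0.1575-0.2625i)·(-0.2692-0.0355i)  (+0.5574-0.1966i)·(-0.3708-0.0996i)  (+0.1011+0.7295i)·(-0.1698-0.0705i)
Y_3^-3(R⁻¹ n̂) = -0.170162-0.013533i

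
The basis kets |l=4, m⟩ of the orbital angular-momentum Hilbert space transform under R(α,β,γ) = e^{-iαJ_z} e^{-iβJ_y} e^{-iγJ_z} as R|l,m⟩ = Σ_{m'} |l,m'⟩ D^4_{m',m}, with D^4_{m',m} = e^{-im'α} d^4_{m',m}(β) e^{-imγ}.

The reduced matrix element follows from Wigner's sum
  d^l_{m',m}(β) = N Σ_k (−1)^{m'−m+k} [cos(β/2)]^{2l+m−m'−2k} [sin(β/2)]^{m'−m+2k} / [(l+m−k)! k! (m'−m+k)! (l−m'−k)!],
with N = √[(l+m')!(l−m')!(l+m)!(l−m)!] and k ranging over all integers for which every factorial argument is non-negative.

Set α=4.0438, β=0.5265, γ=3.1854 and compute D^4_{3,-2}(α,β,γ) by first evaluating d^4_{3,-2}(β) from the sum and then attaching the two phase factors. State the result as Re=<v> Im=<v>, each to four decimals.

Re=-0.0102 Im=-0.0059

D^4_{3,-2}(4.0438,0.5265,3.1854) = e^{-i·3·4.0438}·d^4_{3,-2}(0.5265)·e^{-i·-2·3.1854}. Compute d first:
With c≡cos(β/2)=0.965549 and s≡sin(β/2)=0.260220, N=[5040·1·2·720]^{1/2}=2693.993318
k: max(0,(-2)−(3))=0 … min(4+(-2),4−(3))=1
  k=0: (−1)^5·2693.9933/(240)·0.9655^3·0.2602^5 = -0.012056
  k=1: (−1)^6·2693.9933/(720)·0.9655^1·0.2602^7 = +0.000292
d^4_{3,-2}(0.5265) = -0.012056 +0.000292 = -0.011764
D = (+0.906882+0.421384i)·(-0.011764)·(+0.996164+0.087503i) = -0.010194-0.005872i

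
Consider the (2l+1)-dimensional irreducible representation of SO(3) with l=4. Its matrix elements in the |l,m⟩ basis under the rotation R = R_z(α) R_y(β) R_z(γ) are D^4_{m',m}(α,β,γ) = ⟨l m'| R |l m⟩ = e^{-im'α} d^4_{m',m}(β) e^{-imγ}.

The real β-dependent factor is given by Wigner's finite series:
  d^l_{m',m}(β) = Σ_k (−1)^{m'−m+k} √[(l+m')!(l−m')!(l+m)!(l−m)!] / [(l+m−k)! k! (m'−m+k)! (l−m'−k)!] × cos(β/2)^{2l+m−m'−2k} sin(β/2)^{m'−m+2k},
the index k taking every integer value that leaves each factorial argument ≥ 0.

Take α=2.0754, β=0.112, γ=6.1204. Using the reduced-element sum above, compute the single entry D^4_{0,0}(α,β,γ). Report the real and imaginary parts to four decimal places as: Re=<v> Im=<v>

Re=0.9382 Im=0.0000

D^4_{0,0}(2.0754,0.112,6.1204) = e^{-i·0·2.0754}·d^4_{0,0}(0.112)·e^{-i·0·6.1204}. Compute d first:
With c≡cos(β/2)=0.998432 and s≡sin(β/2)=0.055971, N=[24·24·24·24]^{1/2}=576.000000
k∈{0,1,2,3,4} keeps every argument non-negative
  k=0: (−1)^0·576.0000/(576)·0.9984^8·0.0560^0 = +0.987528
  k=1: (−1)^1·576.0000/(36)·0.9984^6·0.0560^2 = -0.049654
  k=2: (−1)^2·576.0000/(16)·0.9984^4·0.0560^4 = +0.000351
  k=3: (−1)^3·576.0000/(36)·0.9984^2·0.0560^6 = -0.000000
  k=4: (−1)^4·576.0000/(576)·0.9984^0·0.0560^8 = +0.000000
d^4_{0,0}(0.112) = +0.987528 -0.049654 +0.000351 -0.000000 +0.000000 = +0.938224
Attach z-rotation phases: D = e^{-i(0)(2.0754)}·(+0.938224)·e^{-i(0)(6.1204)} = +0.938224+0.000000i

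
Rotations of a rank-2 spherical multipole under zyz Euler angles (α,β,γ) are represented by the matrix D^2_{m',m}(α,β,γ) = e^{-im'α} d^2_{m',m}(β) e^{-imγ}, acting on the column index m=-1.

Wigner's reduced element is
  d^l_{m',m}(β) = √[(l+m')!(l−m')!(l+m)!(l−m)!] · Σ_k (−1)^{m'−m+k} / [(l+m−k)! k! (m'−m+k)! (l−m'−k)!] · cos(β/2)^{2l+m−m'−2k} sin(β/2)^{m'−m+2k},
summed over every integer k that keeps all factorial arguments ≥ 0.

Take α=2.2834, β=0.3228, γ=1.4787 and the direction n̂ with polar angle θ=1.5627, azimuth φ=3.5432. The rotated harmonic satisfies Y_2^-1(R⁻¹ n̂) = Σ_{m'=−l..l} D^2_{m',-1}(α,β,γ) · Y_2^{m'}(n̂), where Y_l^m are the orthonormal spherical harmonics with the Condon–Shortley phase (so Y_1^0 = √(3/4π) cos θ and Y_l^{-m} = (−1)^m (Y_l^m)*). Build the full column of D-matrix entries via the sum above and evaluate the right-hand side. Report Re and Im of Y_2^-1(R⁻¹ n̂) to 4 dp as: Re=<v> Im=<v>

Need the full column D^2_{m',-1} for m'=−2..2 at α=2.2834, β=0.3228, γ=1.4787.
cos(β/2)=0.987003, sin(β/2)=0.160700
d^2_{-2,-1}: single k=1 term ⇒ +0.309031;  D = +0.300343-0.072762i
d^2_{-1,-1}: k∈[0..1] ⇒ +0.949018 -0.075473 = +0.873545;  D = -0.710702-0.507921i
d^2_{0,-1}: k∈[0..1] ⇒ -0.378484 +0.010033 = -0.368451;  D = -0.033885-0.366889i
d^2_{1,-1}: k∈[0..1] ⇒ +0.075473 -0.000667 = +0.074806;  D = +0.051865-0.053907i
d^2_{2,-1}: single k=0 term ⇒ -0.008192;  D = +0.008180+0.000438i
Y_2^{m'}(θ=1.5627,φ=3.5432) and Σ D·Y over m':
  (+0.3003-0.0728i)·(+0.2682-0.2779i)  (-0.7107-0.5079i)·(-0.0058+0.0024i)  (-0.0339-0.3669i)·(-0.3153+0.0000i)  (+0.0519-0.0539i)·(+0.0058+0.0024i)  (+0.0082+0.0004i)·(+0.2682+0.2779i)
Y_2^-1(R⁻¹ n̂) = +0.078852+0.016092i

Re=0.0789 Im=0.0161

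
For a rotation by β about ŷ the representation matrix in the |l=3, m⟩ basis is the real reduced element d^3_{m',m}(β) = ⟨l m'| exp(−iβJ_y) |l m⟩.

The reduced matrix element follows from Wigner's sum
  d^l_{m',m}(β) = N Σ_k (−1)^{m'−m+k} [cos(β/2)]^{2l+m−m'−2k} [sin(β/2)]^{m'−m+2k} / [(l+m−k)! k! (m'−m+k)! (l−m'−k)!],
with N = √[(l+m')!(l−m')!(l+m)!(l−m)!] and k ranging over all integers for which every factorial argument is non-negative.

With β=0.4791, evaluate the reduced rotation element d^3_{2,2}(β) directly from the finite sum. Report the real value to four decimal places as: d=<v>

d=0.5898

d^3_{2,2}(β=0.4791) via Wigner's sum:
With c≡cos(β/2)=0.971445 and s≡sin(β/2)=0.237266, N=[120·1·120·1]^{1/2}=120.000000
Admissible k: 0..1 (factorial args all ≥0)
  k=0: (−1)^0·120.0000/(120)·0.9714^6·0.2373^0 = +0.840444
  k=1: (−1)^1·120.0000/(24)·0.9714^4·0.2373^2 = -0.250675
d^3_{2,2}(0.4791) = +0.840444 -0.250675 = +0.589769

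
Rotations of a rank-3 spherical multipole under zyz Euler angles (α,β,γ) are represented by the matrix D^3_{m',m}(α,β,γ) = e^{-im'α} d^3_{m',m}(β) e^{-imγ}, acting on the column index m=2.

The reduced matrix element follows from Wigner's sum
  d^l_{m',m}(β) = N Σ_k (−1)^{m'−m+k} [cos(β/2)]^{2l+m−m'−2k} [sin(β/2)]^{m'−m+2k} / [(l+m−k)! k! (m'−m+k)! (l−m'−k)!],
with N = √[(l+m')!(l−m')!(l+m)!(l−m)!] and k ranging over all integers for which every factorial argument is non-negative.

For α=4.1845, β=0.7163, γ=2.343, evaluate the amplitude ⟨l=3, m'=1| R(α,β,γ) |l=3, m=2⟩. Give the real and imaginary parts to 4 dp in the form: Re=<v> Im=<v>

Re=-0.4888 Im=-0.3026

D^3_{1,2}(4.1845,0.7163,2.343) = e^{-i·1·4.1845}·d^3_{1,2}(0.7163)·e^{-i·2·2.343}. Compute d first:
c=cos(0.7163/2)=0.936547, s=sin(0.7163/2)=0.350542; N=√[24·2·120·1]=75.894664
k: max(0,(2)−(1))=1 … min(3+(2),3−(1))=2
  k=1: (−1)^0·75.8947/(24)·0.9365^5·0.3505^1 = +0.798708
  k=2: (−1)^1·75.8947/(12)·0.9365^3·0.3505^3 = -0.223789
d^3_{1,2}(0.7163) = +0.798708 -0.223789 = +0.574919
Phases: e^{-i·(1)·4.1845}=-0.503711+0.863872i, e^{-i·(2)·2.343}=-0.026386+0.999652i ⇒ D=-0.488842-0.302597i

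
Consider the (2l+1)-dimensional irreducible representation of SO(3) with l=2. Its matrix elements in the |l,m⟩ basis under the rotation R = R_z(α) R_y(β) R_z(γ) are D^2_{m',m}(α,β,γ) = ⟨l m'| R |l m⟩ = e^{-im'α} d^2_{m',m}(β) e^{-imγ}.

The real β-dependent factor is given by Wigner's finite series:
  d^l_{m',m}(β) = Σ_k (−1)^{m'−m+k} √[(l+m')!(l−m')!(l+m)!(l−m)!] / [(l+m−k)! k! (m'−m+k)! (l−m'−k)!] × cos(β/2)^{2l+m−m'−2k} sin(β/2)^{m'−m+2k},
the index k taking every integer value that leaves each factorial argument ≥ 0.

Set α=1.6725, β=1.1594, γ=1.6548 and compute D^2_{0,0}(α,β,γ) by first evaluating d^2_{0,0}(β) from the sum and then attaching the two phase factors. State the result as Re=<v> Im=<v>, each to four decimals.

First d^2_{0,0}(β=1.1594), then the phase factors e^{-i(0)α} and e^{-i(0)γ}:
Half-angle: c=0.836627, s=0.547773. N=√(2·2·2·2)=4.000000
Admissible k: 0..2 (factorial args all ≥0)
  k=0: (−1)^0·4.0000/(4)·0.8366^4·0.5478^0 = +0.489923
  k=1: (−1)^1·4.0000/(1)·0.8366^2·0.5478^2 = -0.840088
  k=2: (−1)^2·4.0000/(4)·0.8366^0·0.5478^4 = +0.090033
d^2_{0,0}(1.1594) = +0.489923 -0.840088 +0.090033 = -0.260133
Phases: e^{-i·(0)·1.6725}=+1.000000+0.000000i, e^{-i·(0)·1.6548}=+1.000000+0.000000i ⇒ D=-0.260133+0.000000i

Re=-0.2601 Im=0.0000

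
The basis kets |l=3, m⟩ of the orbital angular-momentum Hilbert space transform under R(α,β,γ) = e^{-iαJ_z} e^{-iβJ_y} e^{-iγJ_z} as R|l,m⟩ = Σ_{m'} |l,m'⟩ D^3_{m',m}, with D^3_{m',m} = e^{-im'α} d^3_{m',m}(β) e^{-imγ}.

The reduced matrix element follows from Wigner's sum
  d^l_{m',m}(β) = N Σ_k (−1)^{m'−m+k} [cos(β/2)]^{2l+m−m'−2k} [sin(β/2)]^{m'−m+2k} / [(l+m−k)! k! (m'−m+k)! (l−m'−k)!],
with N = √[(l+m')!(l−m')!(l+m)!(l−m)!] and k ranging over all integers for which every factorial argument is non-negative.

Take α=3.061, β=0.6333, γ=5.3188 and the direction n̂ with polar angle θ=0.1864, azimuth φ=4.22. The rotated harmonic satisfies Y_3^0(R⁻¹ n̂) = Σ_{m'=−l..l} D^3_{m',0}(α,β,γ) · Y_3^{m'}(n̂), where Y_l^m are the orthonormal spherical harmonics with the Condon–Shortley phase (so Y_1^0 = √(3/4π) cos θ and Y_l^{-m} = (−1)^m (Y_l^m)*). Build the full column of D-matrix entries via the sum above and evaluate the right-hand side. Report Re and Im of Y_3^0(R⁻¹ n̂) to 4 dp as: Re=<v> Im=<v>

Re=0.1543 Im=0.0000

Need the full column D^3_{m',0} for m'=−3..3 at α=3.061, β=0.6333, γ=5.3188.
cos(β/2)=0.950284, sin(β/2)=0.311385
d^3_{-3,0}: single k=3 term ⇒ +0.115869;  D = -0.112499+0.027742i
d^3_{-2,0}: k∈[2..3] ⇒ +0.433081 -0.046500 = +0.386580;  D = +0.381570-0.062042i
d^3_{-1,0}: k∈[1..3] ⇒ +0.835901 -0.269255 +0.009637 = +0.576283;  D = -0.574412+0.046394i
d^3_{0,0}: k∈[0..3] ⇒ +0.736411 -0.711625 +0.076408 -0.000912 = +0.100283;  D = +0.100283+0.000000i
d^3_{1,0}: k∈[0..2] ⇒ -0.835901 +0.269255 -0.009637 = -0.576283;  D = +0.574412+0.046394i
d^3_{2,0}: k∈[0..1] ⇒ +0.433081 -0.046500 = +0.386580;  D = +0.381570+0.062042i
d^3_{3,0}: single k=0 term ⇒ -0.115869;  D = +0.112499+0.027742i
Y_3^{m'}(θ=0.1864,φ=4.22) and Σ D·Y over m':
  (-0.1125+0.0277i)·(+0.0026-0.0002i)  (+0.3816-0.0620i)·(-0.0191-0.0287i)  (-0.5744+0.0464i)·(-0.1084+0.2020i)  (+0.1003+0.0000i)·(+0.6705+0.0000i)  (+0.5744+0.0464i)·(+0.1084+0.2020i)  (+0.3816+0.0620i)·(-0.0191+0.0287i)  (+0.1125+0.0277i)·(-0.0026-0.0002i)
Y_3^0(R⁻¹ n̂) = +0.154305-0.000000i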